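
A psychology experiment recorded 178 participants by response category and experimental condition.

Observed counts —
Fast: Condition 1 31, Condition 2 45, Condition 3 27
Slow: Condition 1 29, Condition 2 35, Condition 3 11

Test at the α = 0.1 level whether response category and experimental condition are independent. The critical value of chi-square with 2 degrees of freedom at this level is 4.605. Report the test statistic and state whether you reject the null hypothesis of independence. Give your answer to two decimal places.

Row totals: 103, 75. Column totals: 60, 80, 38. Grand total N = 178.
Expected counts (row total × column total / N):
  Fast, Condition 1: 103×60/178 = 34.719
  Fast, Condition 2: 103×80/178 = 46.292
  Fast, Condition 3: 103×38/178 = 21.989
  Slow, Condition 1: 75×60/178 = 25.281
  Slow, Condition 2: 75×80/178 = 33.708
  Slow, Condition 3: 75×38/178 = 16.011
Contributions (O − E)²/E:
  (31 − 34.719)²/34.719 = 0.3984
  (45 − 46.292)²/46.292 = 0.0361
  (27 − 21.989)²/21.989 = 1.1419
  (29 − 25.281)²/25.281 = 0.5471
  (35 − 33.708)²/33.708 = 0.0495
  (11 − 16.011)²/16.011 = 1.5683
χ² = 0.3984 + 0.0361 + 1.1419 + 0.5471 + 0.0495 + 1.5683 = 3.74
df = (2−1)(3−1) = 2. Since 3.74 < 4.605, fail to reject the null hypothesis of independence at α = 0.1.

3.74; fail to reject H₀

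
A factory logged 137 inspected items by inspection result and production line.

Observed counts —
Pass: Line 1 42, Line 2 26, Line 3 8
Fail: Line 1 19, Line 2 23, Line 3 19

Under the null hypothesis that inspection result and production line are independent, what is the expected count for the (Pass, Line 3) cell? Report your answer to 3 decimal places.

14.978

Row total (Pass) = 76; column total (Line 3) = 27; grand total N = 137.
Expected count = (row total × column total) / N = 76 × 27 / 137 = 14.978.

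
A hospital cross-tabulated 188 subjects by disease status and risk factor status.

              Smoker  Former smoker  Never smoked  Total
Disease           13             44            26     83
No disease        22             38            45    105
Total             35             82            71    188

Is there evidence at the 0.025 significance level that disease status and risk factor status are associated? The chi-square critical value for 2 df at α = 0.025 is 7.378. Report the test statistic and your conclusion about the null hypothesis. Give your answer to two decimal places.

5.34; fail to reject H₀

Grand total N = 188.
Expected counts (row total × column total / N):
  Disease, Smoker: 83×35/188 = 15.452
  Disease, Former smoker: 83×82/188 = 36.202
  Disease, Never smoked: 83×71/188 = 31.346
  No disease, Smoker: 105×35/188 = 19.548
  No disease, Former smoker: 105×82/188 = 45.798
  No disease, Never smoked: 105×71/188 = 39.654
Contributions (O − E)²/E:
  (13 − 15.452)²/15.452 = 0.3891
  (44 − 36.202)²/36.202 = 1.6797
  (26 − 31.346)²/31.346 = 0.9118
  (22 − 19.548)²/19.548 = 0.3076
  (38 − 45.798)²/45.798 = 1.3278
  (45 − 39.654)²/39.654 = 0.7207
χ² = 0.3891 + 1.6797 + 0.9118 + 0.3076 + 1.3278 + 0.7207 = 5.34
df = (2−1)(3−1) = 2. Since 5.34 < 7.378, fail to reject the null hypothesis of independence at α = 0.025.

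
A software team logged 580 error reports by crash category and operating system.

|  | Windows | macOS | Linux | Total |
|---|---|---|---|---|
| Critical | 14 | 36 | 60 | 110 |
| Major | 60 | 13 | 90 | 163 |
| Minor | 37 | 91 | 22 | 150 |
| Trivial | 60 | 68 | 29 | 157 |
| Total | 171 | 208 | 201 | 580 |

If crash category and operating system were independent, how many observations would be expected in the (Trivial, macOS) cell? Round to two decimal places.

Row total (Trivial) = 157; column total (macOS) = 208; grand total N = 580.
Expected count = (row total × column total) / N = 157 × 208 / 580 = 56.30.

56.30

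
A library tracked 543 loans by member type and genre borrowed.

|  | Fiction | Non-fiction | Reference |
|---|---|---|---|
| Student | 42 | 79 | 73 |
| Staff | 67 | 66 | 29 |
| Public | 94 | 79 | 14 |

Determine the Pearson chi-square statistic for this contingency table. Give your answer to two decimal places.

63.69

Row totals: 194, 162, 187. Column totals: 203, 224, 116. Grand total N = 543.
Expected counts (row total × column total / N):
  Student, Fiction: 194×203/543 = 72.527
  Student, Non-fiction: 194×224/543 = 80.029
  Student, Reference: 194×116/543 = 41.444
  Staff, Fiction: 162×203/543 = 60.564
  Staff, Non-fiction: 162×224/543 = 66.829
  Staff, Reference: 162×116/543 = 34.608
  Public, Fiction: 187×203/543 = 69.910
  Public, Non-fiction: 187×224/543 = 77.142
  Public, Reference: 187×116/543 = 39.948
Contributions (O − E)²/E:
  (42 − 72.527)²/72.527 = 12.8490
  (79 − 80.029)²/80.029 = 0.0132
  (73 − 41.444)²/41.444 = 24.0271
  (67 − 60.564)²/60.564 = 0.6839
  (66 − 66.829)²/66.829 = 0.0103
  (29 − 34.608)²/34.608 = 0.9087
  (94 − 69.910)²/69.910 = 8.3011
  (79 − 77.142)²/77.142 = 0.0448
  (14 − 39.948)²/39.948 = 16.8544
χ² = 12.8490 + 0.0132 + 24.0271 + 0.6839 + 0.0103 + 0.9087 + 8.3011 + 0.0448 + 16.8544 = 63.69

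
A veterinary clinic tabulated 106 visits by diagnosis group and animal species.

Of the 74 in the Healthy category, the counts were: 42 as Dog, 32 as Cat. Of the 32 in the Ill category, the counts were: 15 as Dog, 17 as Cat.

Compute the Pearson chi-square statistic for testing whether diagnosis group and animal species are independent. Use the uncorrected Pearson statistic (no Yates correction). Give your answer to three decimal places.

Row totals: 74, 32. Column totals: 57, 49. Grand total N = 106.
Expected counts (row total × column total / N):
  Healthy, Dog: 74×57/106 = 39.7925
  Healthy, Cat: 74×49/106 = 34.2075
  Ill, Dog: 32×57/106 = 17.2075
  Ill, Cat: 32×49/106 = 14.7925
Contributions (O − E)²/E:
  (42 − 39.7925)²/39.7925 = 0.1225
  (32 − 34.2075)²/34.2075 = 0.1425
  (15 − 17.2075)²/17.2075 = 0.2832
  (17 − 14.7925)²/14.7925 = 0.3294
χ² = 0.1225 + 0.1425 + 0.2832 + 0.3294 = 0.878

0.878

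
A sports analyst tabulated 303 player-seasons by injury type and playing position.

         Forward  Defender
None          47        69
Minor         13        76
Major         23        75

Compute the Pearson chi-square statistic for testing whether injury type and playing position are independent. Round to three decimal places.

18.120

Row totals: 116, 89, 98. Column totals: 83, 220. Grand total N = 303.
Expected counts (row total × column total / N):
  None, Forward: 116×83/303 = 31.7756
  None, Defender: 116×220/303 = 84.2244
  Minor, Forward: 89×83/303 = 24.3795
  Minor, Defender: 89×220/303 = 64.6205
  Major, Forward: 98×83/303 = 26.8449
  Major, Defender: 98×220/303 = 71.1551
Contributions (O − E)²/E:
  (47 − 31.7756)²/31.7756 = 7.2944
  (69 − 84.2244)²/84.2244 = 2.7520
  (13 − 24.3795)²/24.3795 = 5.3116
  (76 − 64.6205)²/64.6205 = 2.0039
  (23 − 26.8449)²/26.8449 = 0.5507
  (75 − 71.1551)²/71.1551 = 0.2078
χ² = 7.2944 + 2.7520 + 5.3116 + 2.0039 + 0.5507 + 0.2078 = 18.120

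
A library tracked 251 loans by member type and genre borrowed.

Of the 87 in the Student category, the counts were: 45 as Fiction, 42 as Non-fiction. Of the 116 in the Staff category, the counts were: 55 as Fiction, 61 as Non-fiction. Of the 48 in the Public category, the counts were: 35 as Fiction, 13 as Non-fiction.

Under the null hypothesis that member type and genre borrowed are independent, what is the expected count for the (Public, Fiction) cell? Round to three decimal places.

Row total (Public) = 48; column total (Fiction) = 135; grand total N = 251.
Expected count = (row total × column total) / N = 48 × 135 / 251 = 25.817.

25.817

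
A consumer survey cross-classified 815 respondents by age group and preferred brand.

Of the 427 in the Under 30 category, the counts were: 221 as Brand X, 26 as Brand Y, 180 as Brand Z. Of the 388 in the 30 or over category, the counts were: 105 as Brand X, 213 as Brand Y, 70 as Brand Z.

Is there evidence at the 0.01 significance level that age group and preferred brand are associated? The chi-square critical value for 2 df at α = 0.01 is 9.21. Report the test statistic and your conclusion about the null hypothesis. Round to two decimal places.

234.66; reject H₀

Row totals: 427, 388. Column totals: 326, 239, 250. Grand total N = 815.
Expected counts (row total × column total / N):
  Under 30, Brand X: 427×326/815 = 170.800
  Under 30, Brand Y: 427×239/815 = 125.218
  Under 30, Brand Z: 427×250/815 = 130.982
  30 or over, Brand X: 388×326/815 = 155.200
  30 or over, Brand Y: 388×239/815 = 113.782
  30 or over, Brand Z: 388×250/815 = 119.018
Contributions (O − E)²/E:
  (221 − 170.800)²/170.800 = 14.7543
  (26 − 125.218)²/125.218 = 78.6166
  (180 − 130.982)²/130.982 = 18.3442
  (105 − 155.200)²/155.200 = 16.2374
  (213 − 113.782)²/113.782 = 86.5182
  (70 − 119.018)²/119.018 = 20.1882
χ² = 14.7543 + 78.6166 + 18.3442 + 16.2374 + 86.5182 + 20.1882 = 234.66
df = (2−1)(3−1) = 2. Since 234.66 > 9.21, reject the null hypothesis of independence at α = 0.01.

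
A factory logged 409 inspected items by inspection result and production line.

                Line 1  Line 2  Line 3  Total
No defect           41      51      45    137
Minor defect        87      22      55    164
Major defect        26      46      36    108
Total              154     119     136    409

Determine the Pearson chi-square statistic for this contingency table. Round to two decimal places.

Grand total N = 409.
Expected counts (row total × column total / N):
  No defect, Line 1: 137×154/409 = 51.584
  No defect, Line 2: 137×119/409 = 39.861
  No defect, Line 3: 137×136/409 = 45.555
  Minor defect, Line 1: 164×154/409 = 61.751
  Minor defect, Line 2: 164×119/409 = 47.716
  Minor defect, Line 3: 164×136/409 = 54.533
  Major defect, Line 1: 108×154/409 = 40.665
  Major defect, Line 2: 108×119/409 = 31.423
  Major defect, Line 3: 108×136/409 = 35.912
Contributions (O − E)²/E:
  (41 − 51.584)²/51.584 = 2.1716
  (51 − 39.861)²/39.861 = 3.1127
  (45 − 45.555)²/45.555 = 0.0068
  (87 − 61.751)²/61.751 = 10.3239
  (22 − 47.716)²/47.716 = 13.8593
  (55 − 54.533)²/54.533 = 0.0040
  (26 − 40.665)²/40.665 = 5.2886
  (46 − 31.423)²/31.423 = 6.7622
  (36 − 35.912)²/35.912 = 0.0002
χ² = 2.1716 + 3.1127 + 0.0068 + 10.3239 + 13.8593 + 0.0040 + 5.2886 + 6.7622 + 0.0002 = 41.53

41.53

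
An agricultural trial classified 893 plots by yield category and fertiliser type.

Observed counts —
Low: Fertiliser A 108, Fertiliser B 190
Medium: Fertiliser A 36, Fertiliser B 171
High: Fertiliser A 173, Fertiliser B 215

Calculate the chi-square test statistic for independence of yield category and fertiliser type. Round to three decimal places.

43.712

Row totals: 298, 207, 388. Column totals: 317, 576. Grand total N = 893.
Expected counts (row total × column total / N):
  Low, Fertiliser A: 298×317/893 = 105.7850
  Low, Fertiliser B: 298×576/893 = 192.2150
  Medium, Fertiliser A: 207×317/893 = 73.4815
  Medium, Fertiliser B: 207×576/893 = 133.5185
  High, Fertiliser A: 388×317/893 = 137.7335
  High, Fertiliser B: 388×576/893 = 250.2665
Contributions (O − E)²/E:
  (108 − 105.7850)²/105.7850 = 0.0464
  (190 − 192.2150)²/192.2150 = 0.0255
  (36 − 73.4815)²/73.4815 = 19.1186
  (171 − 133.5185)²/133.5185 = 10.5219
  (173 − 137.7335)²/137.7335 = 9.0299
  (215 − 250.2665)²/250.2665 = 4.9696
χ² = 0.0464 + 0.0255 + 19.1186 + 10.5219 + 9.0299 + 4.9696 = 43.712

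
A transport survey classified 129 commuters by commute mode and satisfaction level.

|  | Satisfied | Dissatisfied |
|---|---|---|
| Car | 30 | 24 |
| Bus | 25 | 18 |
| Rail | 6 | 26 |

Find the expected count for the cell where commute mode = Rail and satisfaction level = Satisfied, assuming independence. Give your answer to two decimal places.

15.13

Row total (Rail) = 32; column total (Satisfied) = 61; grand total N = 129.
Expected count = (row total × column total) / N = 32 × 61 / 129 = 15.13.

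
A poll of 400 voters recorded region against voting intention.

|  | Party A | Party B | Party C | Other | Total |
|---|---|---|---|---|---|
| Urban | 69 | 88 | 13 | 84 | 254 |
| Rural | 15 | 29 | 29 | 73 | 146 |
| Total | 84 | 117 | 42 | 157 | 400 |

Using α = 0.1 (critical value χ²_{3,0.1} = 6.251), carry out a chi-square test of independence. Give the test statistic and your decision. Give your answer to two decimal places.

45.49; reject H₀

Grand total N = 400.
Expected counts (row total × column total / N):
  Urban, Party A: 254×84/400 = 53.340
  Urban, Party B: 254×117/400 = 74.295
  Urban, Party C: 254×42/400 = 26.670
  Urban, Other: 254×157/400 = 99.695
  Rural, Party A: 146×84/400 = 30.660
  Rural, Party B: 146×117/400 = 42.705
  Rural, Party C: 146×42/400 = 15.330
  Rural, Other: 146×157/400 = 57.305
Contributions (O − E)²/E:
  (69 − 53.340)²/53.340 = 4.5976
  (88 − 74.295)²/74.295 = 2.5281
  (13 − 26.670)²/26.670 = 7.0067
  (84 − 99.695)²/99.695 = 2.4709
  (15 − 30.660)²/30.660 = 7.9986
  (29 − 42.705)²/42.705 = 4.3982
  (29 − 15.330)²/15.330 = 12.1898
  (73 − 57.305)²/57.305 = 4.2986
χ² = 4.5976 + 2.5281 + 7.0067 + 2.4709 + 7.9986 + 4.3982 + 12.1898 + 4.2986 = 45.49
df = (2−1)(4−1) = 3. Since 45.49 > 6.251, reject the null hypothesis of independence at α = 0.1.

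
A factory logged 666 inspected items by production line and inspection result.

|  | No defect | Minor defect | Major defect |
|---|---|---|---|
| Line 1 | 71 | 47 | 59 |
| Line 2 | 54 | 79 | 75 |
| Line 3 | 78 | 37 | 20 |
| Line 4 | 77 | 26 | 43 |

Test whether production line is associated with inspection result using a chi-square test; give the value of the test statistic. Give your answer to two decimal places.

51.38

Row totals: 177, 208, 135, 146. Column totals: 280, 189, 197. Grand total N = 666.
Expected counts (row total × column total / N):
  Line 1, No defect: 177×280/666 = 74.414
  Line 1, Minor defect: 177×189/666 = 50.230
  Line 1, Major defect: 177×197/666 = 52.356
  Line 2, No defect: 208×280/666 = 87.447
  Line 2, Minor defect: 208×189/666 = 59.027
  Line 2, Major defect: 208×197/666 = 61.526
  Line 3, No defect: 135×280/666 = 56.757
  Line 3, Minor defect: 135×189/666 = 38.311
  Line 3, Major defect: 135×197/666 = 39.932
  Line 4, No defect: 146×280/666 = 61.381
  Line 4, Minor defect: 146×189/666 = 41.432
  Line 4, Major defect: 146×197/666 = 43.186
Contributions (O − E)²/E:
  (71 − 74.414)²/74.414 = 0.1566
  (47 − 50.230)²/50.230 = 0.2077
  (59 − 52.356)²/52.356 = 0.8431
  (54 − 87.447)²/87.447 = 12.7929
  (79 − 59.027)²/59.027 = 6.7583
  (75 − 61.526)²/61.526 = 2.9508
  (78 − 56.757)²/56.757 = 7.9508
  (37 − 38.311)²/38.311 = 0.0449
  (20 − 39.932)²/39.932 = 9.9490
  (77 − 61.381)²/61.381 = 3.9744
  (26 − 41.432)²/41.432 = 5.7479
  (43 − 43.186)²/43.186 = 0.0008
χ² = 0.1566 + 0.2077 + 0.8431 + 12.7929 + 6.7583 + 2.9508 + 7.9508 + 0.0449 + 9.9490 + 3.9744 + 5.7479 + 0.0008 = 51.38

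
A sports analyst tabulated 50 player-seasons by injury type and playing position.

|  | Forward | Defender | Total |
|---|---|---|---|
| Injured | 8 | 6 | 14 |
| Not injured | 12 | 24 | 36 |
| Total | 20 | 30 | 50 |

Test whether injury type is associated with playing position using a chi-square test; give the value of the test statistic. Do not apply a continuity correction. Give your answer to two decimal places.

Grand total N = 50.
Expected counts (row total × column total / N):
  Injured, Forward: 14×20/50 = 5.600
  Injured, Defender: 14×30/50 = 8.400
  Not injured, Forward: 36×20/50 = 14.400
  Not injured, Defender: 36×30/50 = 21.600
Contributions (O − E)²/E:
  (8 − 5.600)²/5.600 = 1.0286
  (6 − 8.400)²/8.400 = 0.6857
  (12 − 14.400)²/14.400 = 0.4000
  (24 − 21.600)²/21.600 = 0.2667
χ² = 1.0286 + 0.6857 + 0.4000 + 0.2667 = 2.38

2.38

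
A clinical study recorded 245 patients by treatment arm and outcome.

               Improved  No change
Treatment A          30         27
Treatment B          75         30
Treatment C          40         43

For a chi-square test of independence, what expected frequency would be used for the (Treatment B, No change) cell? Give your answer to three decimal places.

42.857

Row total (Treatment B) = 105; column total (No change) = 100; grand total N = 245.
Expected count = (row total × column total) / N = 105 × 100 / 245 = 42.857.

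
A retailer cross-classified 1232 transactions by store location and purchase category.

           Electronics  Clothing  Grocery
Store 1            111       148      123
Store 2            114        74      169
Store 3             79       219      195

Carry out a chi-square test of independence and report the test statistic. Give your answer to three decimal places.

70.065

Row totals: 382, 357, 493. Column totals: 304, 441, 487. Grand total N = 1232.
Expected counts (row total × column total / N):
  Store 1, Electronics: 382×304/1232 = 94.2597
  Store 1, Clothing: 382×441/1232 = 136.7386
  Store 1, Grocery: 382×487/1232 = 151.0016
  Store 2, Electronics: 357×304/1232 = 88.0909
  Store 2, Clothing: 357×441/1232 = 127.7898
  Store 2, Grocery: 357×487/1232 = 141.1193
  Store 3, Electronics: 493×304/1232 = 121.6494
  Store 3, Clothing: 493×441/1232 = 176.4716
  Store 3, Grocery: 493×487/1232 = 194.8791
Contributions (O − E)²/E:
  (111 − 94.2597)²/94.2597 = 2.9730
  (148 − 136.7386)²/136.7386 = 0.9275
  (123 − 151.0016)²/151.0016 = 5.1926
  (114 − 88.0909)²/88.0909 = 7.6203
  (74 − 127.7898)²/127.7898 = 22.6414
  (169 − 141.1193)²/141.1193 = 5.5083
  (79 − 121.6494)²/121.6494 = 14.9526
  (219 − 176.4716)²/176.4716 = 10.2490
  (195 − 194.8791)²/194.8791 = 0.0001
χ² = 2.9730 + 0.9275 + 5.1926 + 7.6203 + 22.6414 + 5.5083 + 14.9526 + 10.2490 + 0.0001 = 70.065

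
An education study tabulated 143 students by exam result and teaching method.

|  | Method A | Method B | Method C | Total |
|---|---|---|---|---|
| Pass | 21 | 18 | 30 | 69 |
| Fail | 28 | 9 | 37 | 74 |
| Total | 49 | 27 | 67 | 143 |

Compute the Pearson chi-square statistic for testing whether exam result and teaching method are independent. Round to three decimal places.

4.562

Grand total N = 143.
Expected counts (row total × column total / N):
  Pass, Method A: 69×49/143 = 23.6434
  Pass, Method B: 69×27/143 = 13.0280
  Pass, Method C: 69×67/143 = 32.3287
  Fail, Method A: 74×49/143 = 25.3566
  Fail, Method B: 74×27/143 = 13.9720
  Fail, Method C: 74×67/143 = 34.6713
Contributions (O − E)²/E:
  (21 − 23.6434)²/23.6434 = 0.2955
  (18 − 13.0280)²/13.0280 = 1.8975
  (30 − 32.3287)²/32.3287 = 0.1677
  (28 − 25.3566)²/25.3566 = 0.2756
  (9 − 13.9720)²/13.9720 = 1.7693
  (37 − 34.6713)²/34.6713 = 0.1564
χ² = 0.2955 + 1.8975 + 0.1677 + 0.2756 + 1.7693 + 0.1564 = 4.562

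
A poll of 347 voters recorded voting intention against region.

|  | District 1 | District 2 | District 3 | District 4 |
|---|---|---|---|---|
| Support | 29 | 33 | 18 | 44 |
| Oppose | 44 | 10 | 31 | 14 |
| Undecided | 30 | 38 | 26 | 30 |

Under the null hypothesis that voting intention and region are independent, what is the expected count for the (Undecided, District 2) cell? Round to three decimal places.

28.945

Row total (Undecided) = 124; column total (District 2) = 81; grand total N = 347.
Expected count = (row total × column total) / N = 124 × 81 / 347 = 28.945.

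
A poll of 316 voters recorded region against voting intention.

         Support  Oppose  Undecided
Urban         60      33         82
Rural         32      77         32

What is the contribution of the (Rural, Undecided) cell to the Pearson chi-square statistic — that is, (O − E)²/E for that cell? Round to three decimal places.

6.998

Row total (Rural) = 141; column total (Undecided) = 114; N = 316.
Expected count E = 141 × 114 / 316 = 50.8671.
Contribution = (O − E)²/E = (32 − 50.8671)² / 50.8671 = 6.998.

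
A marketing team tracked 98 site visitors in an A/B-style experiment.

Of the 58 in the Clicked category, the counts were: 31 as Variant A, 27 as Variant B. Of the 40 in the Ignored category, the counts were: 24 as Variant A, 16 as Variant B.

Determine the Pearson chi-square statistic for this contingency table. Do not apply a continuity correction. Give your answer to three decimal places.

Row totals: 58, 40. Column totals: 55, 43. Grand total N = 98.
Expected counts (row total × column total / N):
  Clicked, Variant A: 58×55/98 = 32.5510
  Clicked, Variant B: 58×43/98 = 25.4490
  Ignored, Variant A: 40×55/98 = 22.4490
  Ignored, Variant B: 40×43/98 = 17.5510
Contributions (O − E)²/E:
  (31 − 32.5510)²/32.5510 = 0.0739
  (27 − 25.4490)²/25.4490 = 0.0945
  (24 − 22.4490)²/22.4490 = 0.1072
  (16 − 17.5510)²/17.5510 = 0.1371
χ² = 0.0739 + 0.0945 + 0.1072 + 0.1371 = 0.413

0.413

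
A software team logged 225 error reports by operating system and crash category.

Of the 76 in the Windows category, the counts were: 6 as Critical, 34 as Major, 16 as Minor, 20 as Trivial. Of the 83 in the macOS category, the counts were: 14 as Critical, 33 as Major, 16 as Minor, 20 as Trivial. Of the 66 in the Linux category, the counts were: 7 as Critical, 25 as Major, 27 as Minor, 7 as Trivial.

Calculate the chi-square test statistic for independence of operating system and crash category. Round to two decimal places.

15.81

Row totals: 76, 83, 66. Column totals: 27, 92, 59, 47. Grand total N = 225.
Expected counts (row total × column total / N):
  Windows, Critical: 76×27/225 = 9.120
  Windows, Major: 76×92/225 = 31.076
  Windows, Minor: 76×59/225 = 19.929
  Windows, Trivial: 76×47/225 = 15.876
  macOS, Critical: 83×27/225 = 9.960
  macOS, Major: 83×92/225 = 33.938
  macOS, Minor: 83×59/225 = 21.764
  macOS, Trivial: 83×47/225 = 17.338
  Linux, Critical: 66×27/225 = 7.920
  Linux, Major: 66×92/225 = 26.987
  Linux, Minor: 66×59/225 = 17.307
  Linux, Trivial: 66×47/225 = 13.787
Contributions (O − E)²/E:
  (6 − 9.120)²/9.120 = 1.0674
  (34 − 31.076)²/31.076 = 0.2751
  (16 − 19.929)²/19.929 = 0.7746
  (20 − 15.876)²/15.876 = 1.0713
  (14 − 9.960)²/9.960 = 1.6387
  (33 − 33.938)²/33.938 = 0.0259
  (16 − 21.764)²/21.764 = 1.5265
  (20 − 17.338)²/17.338 = 0.4087
  (7 − 7.920)²/7.920 = 0.1069
  (25 − 26.987)²/26.987 = 0.1463
  (27 − 17.307)²/17.307 = 5.4287
  (7 − 13.787)²/13.787 = 3.3411
χ² = 1.0674 + 0.2751 + 0.7746 + 1.0713 + 1.6387 + 0.0259 + 1.5265 + 0.4087 + 0.1069 + 0.1463 + 5.4287 + 3.3411 = 15.81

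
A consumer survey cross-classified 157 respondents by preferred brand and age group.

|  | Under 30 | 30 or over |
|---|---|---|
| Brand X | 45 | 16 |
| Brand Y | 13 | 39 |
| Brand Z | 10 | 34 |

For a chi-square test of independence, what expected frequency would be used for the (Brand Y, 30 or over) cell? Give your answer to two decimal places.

29.48

Row total (Brand Y) = 52; column total (30 or over) = 89; grand total N = 157.
Expected count = (row total × column total) / N = 52 × 89 / 157 = 29.48.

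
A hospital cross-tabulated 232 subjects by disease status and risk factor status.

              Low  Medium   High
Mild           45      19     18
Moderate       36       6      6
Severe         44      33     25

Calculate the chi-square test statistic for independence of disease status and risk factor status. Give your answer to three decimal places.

13.760

Row totals: 82, 48, 102. Column totals: 125, 58, 49. Grand total N = 232.
Expected counts (row total × column total / N):
  Mild, Low: 82×125/232 = 44.1810
  Mild, Medium: 82×58/232 = 20.5000
  Mild, High: 82×49/232 = 17.3190
  Moderate, Low: 48×125/232 = 25.8621
  Moderate, Medium: 48×58/232 = 12.0000
  Moderate, High: 48×49/232 = 10.1379
  Severe, Low: 102×125/232 = 54.9569
  Severe, Medium: 102×58/232 = 25.5000
  Severe, High: 102×49/232 = 21.5431
Contributions (O − E)²/E:
  (45 − 44.1810)²/44.1810 = 0.0152
  (19 − 20.5000)²/20.5000 = 0.1098
  (18 − 17.3190)²/17.3190 = 0.0268
  (36 − 25.8621)²/25.8621 = 3.9740
  (6 − 12.0000)²/12.0000 = 3.0000
  (6 − 10.1379)²/10.1379 = 1.6889
  (44 − 54.9569)²/54.9569 = 2.1845
  (33 − 25.5000)²/25.5000 = 2.2059
  (25 − 21.5431)²/21.5431 = 0.5547
χ² = 0.0152 + 0.1098 + 0.0268 + 3.9740 + 3.0000 + 1.6889 + 2.1845 + 2.2059 + 0.5547 = 13.760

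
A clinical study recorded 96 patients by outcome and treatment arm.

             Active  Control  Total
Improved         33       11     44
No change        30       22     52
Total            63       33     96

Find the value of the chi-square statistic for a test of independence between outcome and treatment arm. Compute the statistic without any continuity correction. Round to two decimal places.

3.16

Grand total N = 96.
Expected counts (row total × column total / N):
  Improved, Active: 44×63/96 = 28.875
  Improved, Control: 44×33/96 = 15.125
  No change, Active: 52×63/96 = 34.125
  No change, Control: 52×33/96 = 17.875
Contributions (O − E)²/E:
  (33 − 28.875)²/28.875 = 0.5893
  (11 − 15.125)²/15.125 = 1.1250
  (30 − 34.125)²/34.125 = 0.4986
  (22 − 17.875)²/17.875 = 0.9519
χ² = 0.5893 + 1.1250 + 0.4986 + 0.9519 = 3.16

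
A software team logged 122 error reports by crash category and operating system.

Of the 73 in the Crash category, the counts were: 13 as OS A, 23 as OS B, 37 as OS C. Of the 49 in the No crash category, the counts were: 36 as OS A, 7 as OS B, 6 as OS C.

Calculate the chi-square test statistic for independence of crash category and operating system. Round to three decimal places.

38.445

Row totals: 73, 49. Column totals: 49, 30, 43. Grand total N = 122.
Expected counts (row total × column total / N):
  Crash, OS A: 73×49/122 = 29.3197
  Crash, OS B: 73×30/122 = 17.9508
  Crash, OS C: 73×43/122 = 25.7295
  No crash, OS A: 49×49/122 = 19.6803
  No crash, OS B: 49×30/122 = 12.0492
  No crash, OS C: 49×43/122 = 17.2705
Contributions (O − E)²/E:
  (13 − 29.3197)²/29.3197 = 9.0837
  (23 − 17.9508)²/17.9508 = 1.4202
  (37 − 25.7295)²/25.7295 = 4.9369
  (36 − 19.6803)²/19.6803 = 13.5330
  (7 − 12.0492)²/12.0492 = 2.1159
  (6 − 17.2705)²/17.2705 = 7.3550
χ² = 9.0837 + 1.4202 + 4.9369 + 13.5330 + 2.1159 + 7.3550 = 38.445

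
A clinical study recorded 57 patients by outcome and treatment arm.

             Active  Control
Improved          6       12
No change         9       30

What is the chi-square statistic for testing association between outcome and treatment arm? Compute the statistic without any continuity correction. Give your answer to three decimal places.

0.668

Row totals: 18, 39. Column totals: 15, 42. Grand total N = 57.
Expected counts (row total × column total / N):
  Improved, Active: 18×15/57 = 4.7368
  Improved, Control: 18×42/57 = 13.2632
  No change, Active: 39×15/57 = 10.2632
  No change, Control: 39×42/57 = 28.7368
Contributions (O − E)²/E:
  (6 − 4.7368)²/4.7368 = 0.3369
  (12 − 13.2632)²/13.2632 = 0.1203
  (9 − 10.2632)²/10.2632 = 0.1555
  (30 − 28.7368)²/28.7368 = 0.0555
χ² = 0.3369 + 0.1203 + 0.1555 + 0.0555 = 0.668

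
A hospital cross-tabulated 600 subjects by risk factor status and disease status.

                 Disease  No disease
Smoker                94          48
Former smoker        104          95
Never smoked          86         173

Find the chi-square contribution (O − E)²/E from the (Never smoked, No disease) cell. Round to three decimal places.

9.817

Row total (Never smoked) = 259; column total (No disease) = 316; N = 600.
Expected count E = 259 × 316 / 600 = 136.4067.
Contribution = (O − E)²/E = (173 − 136.4067)² / 136.4067 = 9.817.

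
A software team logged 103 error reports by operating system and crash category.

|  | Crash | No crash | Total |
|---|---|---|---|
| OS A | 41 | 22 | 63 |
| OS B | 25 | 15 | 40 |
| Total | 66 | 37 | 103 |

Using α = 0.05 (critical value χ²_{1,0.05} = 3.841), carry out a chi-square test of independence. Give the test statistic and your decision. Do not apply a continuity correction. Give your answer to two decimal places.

0.07; fail to reject H₀

Grand total N = 103.
Expected counts (row total × column total / N):
  OS A, Crash: 63×66/103 = 40.369
  OS A, No crash: 63×37/103 = 22.631
  OS B, Crash: 40×66/103 = 25.631
  OS B, No crash: 40×37/103 = 14.369
Contributions (O − E)²/E:
  (41 − 40.369)²/40.369 = 0.0099
  (22 − 22.631)²/22.631 = 0.0176
  (25 − 25.631)²/25.631 = 0.0155
  (15 − 14.369)²/14.369 = 0.0277
χ² = 0.0099 + 0.0176 + 0.0155 + 0.0277 = 0.07
df = (2−1)(2−1) = 1. Since 0.07 < 3.841, fail to reject the null hypothesis of independence at α = 0.05.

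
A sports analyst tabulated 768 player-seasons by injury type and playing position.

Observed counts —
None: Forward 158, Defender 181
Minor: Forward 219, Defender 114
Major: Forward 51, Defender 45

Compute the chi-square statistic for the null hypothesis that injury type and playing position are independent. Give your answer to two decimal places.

25.29

Row totals: 339, 333, 96. Column totals: 428, 340. Grand total N = 768.
Expected counts (row total × column total / N):
  None, Forward: 339×428/768 = 188.922
  None, Defender: 339×340/768 = 150.078
  Minor, Forward: 333×428/768 = 185.578
  Minor, Defender: 333×340/768 = 147.422
  Major, Forward: 96×428/768 = 53.500
  Major, Defender: 96×340/768 = 42.500
Contributions (O − E)²/E:
  (158 − 188.922)²/188.922 = 5.0612
  (181 − 150.078)²/150.078 = 6.3712
  (219 − 185.578)²/185.578 = 6.0192
  (114 − 147.422)²/147.422 = 7.5771
  (51 − 53.500)²/53.500 = 0.1168
  (45 − 42.500)²/42.500 = 0.1471
χ² = 5.0612 + 6.3712 + 6.0192 + 7.5771 + 0.1168 + 0.1471 = 25.29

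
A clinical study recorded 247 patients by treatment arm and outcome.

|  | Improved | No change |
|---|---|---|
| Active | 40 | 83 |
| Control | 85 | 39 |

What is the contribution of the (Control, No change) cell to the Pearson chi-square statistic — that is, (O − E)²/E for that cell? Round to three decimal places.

8.081

Row total (Control) = 124; column total (No change) = 122; N = 247.
Expected count E = 124 × 122 / 247 = 61.2470.
Contribution = (O − E)²/E = (39 − 61.2470)² / 61.2470 = 8.081.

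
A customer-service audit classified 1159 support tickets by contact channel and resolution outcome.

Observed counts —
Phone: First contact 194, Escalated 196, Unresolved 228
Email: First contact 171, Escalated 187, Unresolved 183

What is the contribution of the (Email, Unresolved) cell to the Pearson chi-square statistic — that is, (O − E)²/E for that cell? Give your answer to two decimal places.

Row total (Email) = 541; column total (Unresolved) = 411; N = 1159.
Expected count E = 541 × 411 / 1159 = 191.847.
Contribution = (O − E)²/E = (183 − 191.847)² / 191.847 = 0.41.

0.41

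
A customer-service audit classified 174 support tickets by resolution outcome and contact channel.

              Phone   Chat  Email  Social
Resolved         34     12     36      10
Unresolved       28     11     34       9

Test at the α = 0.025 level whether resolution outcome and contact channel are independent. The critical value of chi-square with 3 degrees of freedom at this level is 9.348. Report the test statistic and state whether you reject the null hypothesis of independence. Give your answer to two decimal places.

Row totals: 92, 82. Column totals: 62, 23, 70, 19. Grand total N = 174.
Expected counts (row total × column total / N):
  Resolved, Phone: 92×62/174 = 32.782
  Resolved, Chat: 92×23/174 = 12.161
  Resolved, Email: 92×70/174 = 37.011
  Resolved, Social: 92×19/174 = 10.046
  Unresolved, Phone: 82×62/174 = 29.218
  Unresolved, Chat: 82×23/174 = 10.839
  Unresolved, Email: 82×70/174 = 32.989
  Unresolved, Social: 82×19/174 = 8.954
Contributions (O − E)²/E:
  (34 − 32.782)²/32.782 = 0.0453
  (12 − 12.161)²/12.161 = 0.0021
  (36 − 37.011)²/37.011 = 0.0276
  (10 − 10.046)²/10.046 = 0.0002
  (28 − 29.218)²/29.218 = 0.0508
  (11 − 10.839)²/10.839 = 0.0024
  (34 − 32.989)²/32.989 = 0.0310
  (9 − 8.954)²/8.954 = 0.0002
χ² = 0.0453 + 0.0021 + 0.0276 + 0.0002 + 0.0508 + 0.0024 + 0.0310 + 0.0002 = 0.16
df = (2−1)(4−1) = 3. Since 0.16 < 9.348, fail to reject the null hypothesis of independence at α = 0.025.

0.16; fail to reject H₀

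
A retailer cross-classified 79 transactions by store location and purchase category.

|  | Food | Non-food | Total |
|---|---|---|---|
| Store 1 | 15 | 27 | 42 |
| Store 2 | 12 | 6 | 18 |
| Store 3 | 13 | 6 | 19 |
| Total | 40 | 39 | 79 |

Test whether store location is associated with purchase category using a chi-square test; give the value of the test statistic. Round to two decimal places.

Grand total N = 79.
Expected counts (row total × column total / N):
  Store 1, Food: 42×40/79 = 21.266
  Store 1, Non-food: 42×39/79 = 20.734
  Store 2, Food: 18×40/79 = 9.114
  Store 2, Non-food: 18×39/79 = 8.886
  Store 3, Food: 19×40/79 = 9.620
  Store 3, Non-food: 19×39/79 = 9.380
Contributions (O − E)²/E:
  (15 − 21.266)²/21.266 = 1.8463
  (27 − 20.734)²/20.734 = 1.8936
  (12 − 9.114)²/9.114 = 0.9139
  (6 − 8.886)²/8.886 = 0.9373
  (13 − 9.620)²/9.620 = 1.1876
  (6 − 9.380)²/9.380 = 1.2180
χ² = 1.8463 + 1.8936 + 0.9139 + 0.9373 + 1.1876 + 1.2180 = 8.00

8.00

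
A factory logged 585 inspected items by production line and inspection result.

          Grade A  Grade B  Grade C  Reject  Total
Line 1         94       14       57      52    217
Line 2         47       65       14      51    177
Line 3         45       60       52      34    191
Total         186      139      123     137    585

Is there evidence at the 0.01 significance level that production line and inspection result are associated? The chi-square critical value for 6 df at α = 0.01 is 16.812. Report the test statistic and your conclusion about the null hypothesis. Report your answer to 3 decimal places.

Grand total N = 585.
Expected counts (row total × column total / N):
  Line 1, Grade A: 217×186/585 = 68.99487
  Line 1, Grade B: 217×139/585 = 51.56068
  Line 1, Grade C: 217×123/585 = 45.62564
  Line 1, Reject: 217×137/585 = 50.81880
  Line 2, Grade A: 177×186/585 = 56.27692
  Line 2, Grade B: 177×139/585 = 42.05641
  Line 2, Grade C: 177×123/585 = 37.21538
  Line 2, Reject: 177×137/585 = 41.45128
  Line 3, Grade A: 191×186/585 = 60.72821
  Line 3, Grade B: 191×139/585 = 45.38291
  Line 3, Grade C: 191×123/585 = 40.15897
  Line 3, Reject: 191×137/585 = 44.72991
Contributions (O − E)²/E:
  (94 − 68.99487)²/68.99487 = 9.0624
  (14 − 51.56068)²/51.56068 = 27.3620
  (57 − 45.62564)²/45.62564 = 2.8356
  (52 − 50.81880)²/50.81880 = 0.0275
  (47 − 56.27692)²/56.27692 = 1.5292
  (65 − 42.05641)²/42.05641 = 12.5167
  (14 − 37.21538)²/37.21538 = 14.4820
  (51 − 41.45128)²/41.45128 = 2.1996
  (45 − 60.72821)²/60.72821 = 4.0735
  (60 − 45.38291)²/45.38291 = 4.7079
  (52 − 40.15897)²/40.15897 = 3.4914
  (34 − 44.72991)²/44.72991 = 2.5739
χ² = 9.0624 + 27.3620 + 2.8356 + 0.0275 + 1.5292 + 12.5167 + 14.4820 + 2.1996 + 4.0735 + 4.7079 + 3.4914 + 2.5739 = 84.862
df = (3−1)(4−1) = 6. Since 84.862 > 16.812, reject the null hypothesis of independence at α = 0.01.

84.862; reject H₀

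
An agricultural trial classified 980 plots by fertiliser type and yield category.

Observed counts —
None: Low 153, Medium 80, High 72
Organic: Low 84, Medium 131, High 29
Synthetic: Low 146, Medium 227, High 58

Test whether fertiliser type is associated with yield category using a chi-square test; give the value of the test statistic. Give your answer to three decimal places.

62.854

Row totals: 305, 244, 431. Column totals: 383, 438, 159. Grand total N = 980.
Expected counts (row total × column total / N):
  None, Low: 305×383/980 = 119.1990
  None, Medium: 305×438/980 = 136.3163
  None, High: 305×159/980 = 49.4847
  Organic, Low: 244×383/980 = 95.3592
  Organic, Medium: 244×438/980 = 109.0531
  Organic, High: 244×159/980 = 39.5878
  Synthetic, Low: 431×383/980 = 168.4418
  Synthetic, Medium: 431×438/980 = 192.6306
  Synthetic, High: 431×159/980 = 69.9276
Contributions (O − E)²/E:
  (153 − 119.1990)²/119.1990 = 9.5849
  (80 − 136.3163)²/136.3163 = 23.2659
  (72 − 49.4847)²/49.4847 = 10.2444
  (84 − 95.3592)²/95.3592 = 1.3531
  (131 − 109.0531)²/109.0531 = 4.4168
  (29 − 39.5878)²/39.5878 = 2.8317
  (146 − 168.4418)²/168.4418 = 2.9900
  (227 − 192.6306)²/192.6306 = 6.1322
  (58 − 69.9276)²/69.9276 = 2.0345
χ² = 9.5849 + 23.2659 + 10.2444 + 1.3531 + 4.4168 + 2.8317 + 2.9900 + 6.1322 + 2.0345 = 62.854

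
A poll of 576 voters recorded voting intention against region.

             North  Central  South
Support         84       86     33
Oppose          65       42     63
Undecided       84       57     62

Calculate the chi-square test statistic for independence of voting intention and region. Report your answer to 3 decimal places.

Row totals: 203, 170, 203. Column totals: 233, 185, 158. Grand total N = 576.
Expected counts (row total × column total / N):
  Support, North: 203×233/576 = 82.1163
  Support, Central: 203×185/576 = 65.1997
  Support, South: 203×158/576 = 55.6840
  Oppose, North: 170×233/576 = 68.7674
  Oppose, Central: 170×185/576 = 54.6007
  Oppose, South: 170×158/576 = 46.6319
  Undecided, North: 203×233/576 = 82.1163
  Undecided, Central: 203×185/576 = 65.1997
  Undecided, South: 203×158/576 = 55.6840
Contributions (O − E)²/E:
  (84 − 82.1163)²/82.1163 = 0.0432
  (86 − 65.1997)²/65.1997 = 6.6358
  (33 − 55.6840)²/55.6840 = 9.2408
  (65 − 68.7674)²/68.7674 = 0.2064
  (42 − 54.6007)²/54.6007 = 2.9080
  (63 − 46.6319)²/46.6319 = 5.7453
  (84 − 82.1163)²/82.1163 = 0.0432
  (57 − 65.1997)²/65.1997 = 1.0312
  (62 − 55.6840)²/55.6840 = 0.7164
χ² = 0.0432 + 6.6358 + 9.2408 + 0.2064 + 2.9080 + 5.7453 + 0.0432 + 1.0312 + 0.7164 = 26.570

26.570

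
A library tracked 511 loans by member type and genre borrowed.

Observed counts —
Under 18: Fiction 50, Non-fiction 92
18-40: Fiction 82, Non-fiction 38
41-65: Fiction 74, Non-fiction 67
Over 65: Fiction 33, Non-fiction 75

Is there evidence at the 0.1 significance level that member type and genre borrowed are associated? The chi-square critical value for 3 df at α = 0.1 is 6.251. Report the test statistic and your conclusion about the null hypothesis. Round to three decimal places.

Row totals: 142, 120, 141, 108. Column totals: 239, 272. Grand total N = 511.
Expected counts (row total × column total / N):
  Under 18, Fiction: 142×239/511 = 66.41487
  Under 18, Non-fiction: 142×272/511 = 75.58513
  18-40, Fiction: 120×239/511 = 56.12524
  18-40, Non-fiction: 120×272/511 = 63.87476
  41-65, Fiction: 141×239/511 = 65.94716
  41-65, Non-fiction: 141×272/511 = 75.05284
  Over 65, Fiction: 108×239/511 = 50.51272
  Over 65, Non-fiction: 108×272/511 = 57.48728
Contributions (O − E)²/E:
  (50 − 66.41487)²/66.41487 = 4.0570
  (92 − 75.58513)²/75.58513 = 3.5648
  (82 − 56.12524)²/56.12524 = 11.9287
  (38 − 63.87476)²/63.87476 = 10.4815
  (74 − 65.94716)²/65.94716 = 0.9833
  (67 − 75.05284)²/75.05284 = 0.8640
  (33 − 50.51272)²/50.51272 = 6.0716
  (75 − 57.48728)²/57.48728 = 5.3350
χ² = 4.0570 + 3.5648 + 11.9287 + 10.4815 + 0.9833 + 0.8640 + 6.0716 + 5.3350 = 43.286
df = (4−1)(2−1) = 3. Since 43.286 > 6.251, reject the null hypothesis of independence at α = 0.1.

43.286; reject H₀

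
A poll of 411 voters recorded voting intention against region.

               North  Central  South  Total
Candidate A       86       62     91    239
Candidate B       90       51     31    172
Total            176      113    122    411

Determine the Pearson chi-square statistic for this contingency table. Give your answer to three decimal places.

Grand total N = 411.
Expected counts (row total × column total / N):
  Candidate A, North: 239×176/411 = 102.3455
  Candidate A, Central: 239×113/411 = 65.7105
  Candidate A, South: 239×122/411 = 70.9440
  Candidate B, North: 172×176/411 = 73.6545
  Candidate B, Central: 172×113/411 = 47.2895
  Candidate B, South: 172×122/411 = 51.0560
Contributions (O − E)²/E:
  (86 − 102.3455)²/102.3455 = 2.6105
  (62 − 65.7105)²/65.7105 = 0.2095
  (91 − 70.9440)²/70.9440 = 5.6699
  (90 − 73.6545)²/73.6545 = 3.6274
  (51 − 47.2895)²/47.2895 = 0.2911
  (31 − 51.0560)²/51.0560 = 7.8785
χ² = 2.6105 + 0.2095 + 5.6699 + 3.6274 + 0.2911 + 7.8785 = 20.287

20.287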